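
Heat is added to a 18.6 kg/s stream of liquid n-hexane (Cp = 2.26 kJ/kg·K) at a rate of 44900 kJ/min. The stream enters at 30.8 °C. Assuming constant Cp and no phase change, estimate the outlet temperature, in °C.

Q = 44900 kJ/min = 748.33 kJ/s
ΔT = Q/(ṁ·Cp) = 748.33/(18.6×2.26) = 17.802 K
T_out = 30.8 + 17.802 = 48.602 °C

T_out = 48.6 °C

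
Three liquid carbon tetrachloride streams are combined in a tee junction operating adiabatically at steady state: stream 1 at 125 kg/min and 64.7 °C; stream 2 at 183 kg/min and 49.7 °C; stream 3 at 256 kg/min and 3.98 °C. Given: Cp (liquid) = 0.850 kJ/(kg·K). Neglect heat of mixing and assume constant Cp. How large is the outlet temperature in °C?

T_out = 32.3 °C

Adiabatic, steady state ⇒ Σ ṁᵢCp,ᵢ(T_out − Tᵢ) = 0
T_out = Σ ṁᵢCp,ᵢTᵢ / Σ ṁᵢCp,ᵢ
      = 15471 / 479.4 = 32.272 °C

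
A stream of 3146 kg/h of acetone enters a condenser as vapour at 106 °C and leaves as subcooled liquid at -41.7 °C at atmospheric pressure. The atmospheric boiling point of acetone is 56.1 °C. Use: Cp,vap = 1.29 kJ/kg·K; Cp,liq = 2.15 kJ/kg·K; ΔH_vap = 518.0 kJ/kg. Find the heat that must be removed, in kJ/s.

vapour 106→56.1 °C: -64.371 kJ/kg
condensation at 56.1 °C: -518 kJ/kg
liquid 56.1→-41.7 °C: -210.27 kJ/kg
Δh = -64.371 + -518 + -210.27 = -792.64 kJ/kg
Q = ṁ·Δh = 3146 kg/h × -792.64 kJ/kg = -2.4936e+06 kJ/h
|Q| = 692.68 kW

Q_c = 693 kJ/s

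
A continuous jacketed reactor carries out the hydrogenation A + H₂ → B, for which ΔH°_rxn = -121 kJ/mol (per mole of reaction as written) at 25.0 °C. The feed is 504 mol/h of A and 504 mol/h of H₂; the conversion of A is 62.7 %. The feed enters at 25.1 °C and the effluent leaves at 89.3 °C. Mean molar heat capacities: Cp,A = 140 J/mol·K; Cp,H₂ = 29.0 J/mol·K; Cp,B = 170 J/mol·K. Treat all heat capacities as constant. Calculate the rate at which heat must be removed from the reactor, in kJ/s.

Extent of reaction ξ = 0.627 × 504 = 316.01 mol/h
Reaction term: ξ·ΔH°_rxn = 316.01 × -121 = -38237 kJ/h
Sensible, feed 25.1→25 °C: -8.5176 kJ/h
Outlet flows (mol/h): A 187.99, H₂ 187.99, B 316.01
Sensible, products 25→89.3 °C: 5497.1 kJ/h
Q = ΔH = -32748 kJ/h = -9.0968 kW
Heat removed = 9.0968 kJ/s

Q_out = 9.10 kJ/s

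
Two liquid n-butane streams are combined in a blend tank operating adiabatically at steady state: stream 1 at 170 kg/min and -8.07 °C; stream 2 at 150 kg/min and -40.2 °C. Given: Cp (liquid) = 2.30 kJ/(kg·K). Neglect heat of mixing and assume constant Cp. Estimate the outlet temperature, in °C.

Energy balance with Q = 0: Σ ṁᵢCp,ᵢ(T_out − Tᵢ) = 0
T_out = Σ ṁᵢCp,ᵢTᵢ / Σ ṁᵢCp,ᵢ
      = -17024 / 736 = -23.131 °C

T_out = -23.1 °C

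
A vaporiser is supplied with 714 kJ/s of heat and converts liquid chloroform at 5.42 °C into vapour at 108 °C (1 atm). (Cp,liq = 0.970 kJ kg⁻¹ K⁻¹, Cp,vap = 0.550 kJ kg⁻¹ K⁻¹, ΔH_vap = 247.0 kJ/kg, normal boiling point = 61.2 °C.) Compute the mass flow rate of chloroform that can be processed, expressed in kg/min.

ṁ = 131 kg/min

Δh = 0.970×(61.2−5.42) + 247.0 + 0.550×(108−61.2) = 326.85 kJ/kg
Q = 714 kJ/s = 714 kJ/s = 42840 kJ/min
ṁ = Q/Δh = 42840 / 326.85 = 131.07 kg/min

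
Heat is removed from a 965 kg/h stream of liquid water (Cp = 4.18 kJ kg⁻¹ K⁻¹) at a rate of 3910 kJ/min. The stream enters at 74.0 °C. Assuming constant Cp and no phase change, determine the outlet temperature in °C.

T_out = 15.8 °C

Q = 3910 kJ/min = 234600 kJ/h
ΔT = Q/(ṁ·Cp) = 234600/(965×4.18) = 58.16 K
T_out = 74.0 − 58.16 = 15.84 °C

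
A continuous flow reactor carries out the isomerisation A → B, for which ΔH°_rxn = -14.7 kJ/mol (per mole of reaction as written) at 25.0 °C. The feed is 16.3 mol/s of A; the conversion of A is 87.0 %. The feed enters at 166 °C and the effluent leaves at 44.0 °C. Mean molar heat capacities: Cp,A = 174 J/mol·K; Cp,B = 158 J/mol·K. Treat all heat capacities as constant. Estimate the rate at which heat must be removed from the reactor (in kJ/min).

Extent of reaction ξ = 0.870 × 16.3 = 14.181 mol/s
Reaction term: ξ·ΔH°_rxn = 14.181 × -14.7 = -208.46 kJ/s
Sensible, feed 166→25 °C: -399.9 kJ/s
Outlet flows (mol/s): A 2.119, B 14.181
Sensible, products 25→44.0 °C: 49.577 kJ/s
Q = ΔH = -558.79 kJ/s = -558.79 kW
Heat removed = 33527 kJ/min

Q_out = 33500 kJ/min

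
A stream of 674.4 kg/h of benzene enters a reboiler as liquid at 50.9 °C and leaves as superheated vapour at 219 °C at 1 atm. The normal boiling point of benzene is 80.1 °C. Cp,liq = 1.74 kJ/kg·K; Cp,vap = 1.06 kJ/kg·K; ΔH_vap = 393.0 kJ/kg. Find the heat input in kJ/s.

liquid 50.9→80.1 °C: 50.808 kJ/kg
vaporisation at 80.1 °C: 393 kJ/kg
vapour 80.1→219 °C: 147.23 kJ/kg
Δh = 50.808 + 393 + 147.23 = 591.04 kJ/kg
Q = ṁ·Δh = 674.4 kg/h × 591.04 kJ/kg = 398600 kJ/h
|Q| = 110.72 kW

Q = 111 kJ/s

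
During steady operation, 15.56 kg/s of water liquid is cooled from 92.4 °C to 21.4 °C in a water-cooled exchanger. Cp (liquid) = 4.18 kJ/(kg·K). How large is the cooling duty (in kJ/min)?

Q = ṁ·Cp·ΔT = 15.56 × 4.18 × (21.4 − 92.4) = -4617.9 kJ/s
Cooling duty = 277070 kJ/min

Q_c = 277000 kJ/min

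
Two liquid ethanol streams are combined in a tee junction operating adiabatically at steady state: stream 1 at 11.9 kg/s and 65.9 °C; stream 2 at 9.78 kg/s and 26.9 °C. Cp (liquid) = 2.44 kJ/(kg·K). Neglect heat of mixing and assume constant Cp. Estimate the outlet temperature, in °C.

T_out = 48.3 °C

No heat crosses the boundary, so H_out = H_in.
T_out = Σ ṁᵢCp,ᵢTᵢ / Σ ṁᵢCp,ᵢ
      = 2555.4 / 52.899 = 48.307 °C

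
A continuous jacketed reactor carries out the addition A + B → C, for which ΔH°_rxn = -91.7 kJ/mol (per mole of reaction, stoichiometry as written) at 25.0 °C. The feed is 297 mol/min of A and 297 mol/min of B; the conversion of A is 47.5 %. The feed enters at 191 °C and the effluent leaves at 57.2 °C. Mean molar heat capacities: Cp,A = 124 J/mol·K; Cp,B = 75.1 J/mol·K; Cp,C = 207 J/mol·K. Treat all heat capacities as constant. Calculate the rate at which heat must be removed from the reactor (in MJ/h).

Q_out = 1250 MJ/h

Extent of reaction ξ = 0.475 × 297 = 141.07 mol/min
Reaction term: ξ·ΔH°_rxn = 141.07 × -91.7 = -12937 kJ/min
Sensible, feed 191→25 °C: -9816 kJ/min
Outlet flows (mol/min): A 155.93, B 155.93, C 141.07
Sensible, products 25→57.2 °C: 1940 kJ/min
Q = ΔH = -20813 kJ/min = -346.88 kW
Heat removed = 1248.8 MJ/h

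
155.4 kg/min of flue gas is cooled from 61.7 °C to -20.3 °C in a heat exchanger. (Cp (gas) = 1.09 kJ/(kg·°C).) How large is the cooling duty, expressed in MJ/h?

Q = ṁ·Cp·ΔT = 155.4 × 1.09 × (-20.3 − 61.7) = -13890 kJ/min
Converting: 13890 / 60 s = 231.49 kW
Cooling duty = 833.38 MJ/h

Q_c = 833 MJ/h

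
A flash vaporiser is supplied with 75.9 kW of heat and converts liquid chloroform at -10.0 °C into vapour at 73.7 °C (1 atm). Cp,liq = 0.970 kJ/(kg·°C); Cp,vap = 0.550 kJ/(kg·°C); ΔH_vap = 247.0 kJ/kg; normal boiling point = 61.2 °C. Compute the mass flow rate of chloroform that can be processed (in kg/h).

Δh = 0.970×(61.2−-10.0) + 247.0 + 0.550×(73.7−61.2) = 322.94 kJ/kg
Q = 75.9 kW = 75.9 kJ/s = 273240 kJ/h
ṁ = Q/Δh = 273240 / 322.94 = 846.1 kg/h

ṁ = 846 kg/h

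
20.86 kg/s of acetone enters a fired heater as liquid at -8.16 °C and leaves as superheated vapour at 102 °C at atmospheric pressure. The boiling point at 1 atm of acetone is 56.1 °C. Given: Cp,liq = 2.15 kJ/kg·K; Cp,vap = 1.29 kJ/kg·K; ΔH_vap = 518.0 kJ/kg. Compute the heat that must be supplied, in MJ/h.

liquid -8.16→56.1 °C: 138.16 kJ/kg
vaporisation at 56.1 °C: 518 kJ/kg
vapour 56.1→102 °C: 59.211 kJ/kg
Δh = 138.16 + 518 + 59.211 = 715.37 kJ/kg
Q = ṁ·Δh = 20.86 kg/s × 715.37 kJ/kg = 14923 kJ/s
|Q| = 14923 kW = 53721 MJ/h

Q = 53700 MJ/h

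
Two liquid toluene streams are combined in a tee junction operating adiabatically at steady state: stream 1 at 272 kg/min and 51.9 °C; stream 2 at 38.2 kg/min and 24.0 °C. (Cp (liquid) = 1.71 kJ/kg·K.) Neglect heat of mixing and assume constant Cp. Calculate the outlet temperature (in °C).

No heat crosses the boundary, so H_out = H_in.
T_out = Σ ṁᵢCp,ᵢTᵢ / Σ ṁᵢCp,ᵢ
      = 25707 / 530.44 = 48.464 °C

T_out = 48.5 °C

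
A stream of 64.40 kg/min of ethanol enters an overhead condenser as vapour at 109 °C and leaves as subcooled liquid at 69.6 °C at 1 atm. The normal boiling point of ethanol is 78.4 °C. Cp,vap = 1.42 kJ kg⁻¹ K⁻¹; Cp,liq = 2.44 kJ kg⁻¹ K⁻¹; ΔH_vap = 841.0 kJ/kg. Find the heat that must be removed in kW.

vapour 109→78.4 °C: -43.452 kJ/kg
condensation at 78.4 °C: -841 kJ/kg
liquid 78.4→69.6 °C: -21.472 kJ/kg
Δh = -43.452 + -841 + -21.472 = -905.92 kJ/kg
Q = ṁ·Δh = 64.40 kg/min × -905.92 kJ/kg = -58342 kJ/min
|Q| = 972.36 kW

Q_c = 972 kW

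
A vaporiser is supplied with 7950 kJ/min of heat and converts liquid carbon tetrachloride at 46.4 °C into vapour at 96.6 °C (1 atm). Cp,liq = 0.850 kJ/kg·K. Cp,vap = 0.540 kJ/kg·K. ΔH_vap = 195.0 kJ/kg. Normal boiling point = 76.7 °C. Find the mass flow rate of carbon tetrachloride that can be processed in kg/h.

ṁ = 2060 kg/h

Δh = 0.850×(76.7−46.4) + 195.0 + 0.540×(96.6−76.7) = 231.5 kJ/kg
Q = 7950 kJ/min = 132.5 kJ/s = 477000 kJ/h
ṁ = Q/Δh = 477000 / 231.5 = 2060.5 kg/h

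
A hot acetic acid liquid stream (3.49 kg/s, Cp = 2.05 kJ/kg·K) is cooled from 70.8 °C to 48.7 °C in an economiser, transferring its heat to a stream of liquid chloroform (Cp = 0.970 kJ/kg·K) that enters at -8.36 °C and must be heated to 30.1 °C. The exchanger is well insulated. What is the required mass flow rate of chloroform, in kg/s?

ṁ_c = 4.24 kg/s

Heat released by hot stream: Q = 3.49 × 2.05 × (70.8 − 48.7) = 158.11 kJ/s
Energy balance on cold side (adiabatic exchanger): Q = ṁ_c·Cp_c·(T_c,out − T_c,in)
ṁ_c = 158.11 / [0.970 × (30.1 − -8.36)] = 4.2383 kg/s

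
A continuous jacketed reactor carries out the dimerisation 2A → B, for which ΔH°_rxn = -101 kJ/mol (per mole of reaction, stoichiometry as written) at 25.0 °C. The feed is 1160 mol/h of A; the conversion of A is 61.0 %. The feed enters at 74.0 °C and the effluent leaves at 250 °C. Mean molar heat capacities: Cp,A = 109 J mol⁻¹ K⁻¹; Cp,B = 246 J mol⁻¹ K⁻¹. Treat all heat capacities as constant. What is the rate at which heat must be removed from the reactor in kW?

Q_out = 3.13 kW

Extent of reaction ξ = 0.610 × 1160 / 2 = 353.8 mol/h
Reaction term: ξ·ΔH°_rxn = 353.8 × -101 = -35734 kJ/h
Sensible, feed 74.0→25 °C: -6195.6 kJ/h
Outlet flows (mol/h): A 452.4, B 353.8
Sensible, products 25→250 °C: 30678 kJ/h
Q = ΔH = -11251 kJ/h = -3.1254 kW
Heat removed = 3.1254 kW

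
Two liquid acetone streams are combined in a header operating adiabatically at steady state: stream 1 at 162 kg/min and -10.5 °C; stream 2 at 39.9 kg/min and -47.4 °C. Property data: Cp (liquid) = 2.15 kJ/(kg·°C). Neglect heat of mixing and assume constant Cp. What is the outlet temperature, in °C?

T_out = -17.8 °C

No heat crosses the boundary, so H_out = H_in.
Σ ṁᵢCp,ᵢTᵢ = 162×2.15×-10.5 + 39.9×2.15×-47.4 = -7723.4
Σ ṁᵢCp,ᵢ = 162×2.15 + 39.9×2.15 = 434.09
T_out = -7723.4 / 434.09 = -17.792 °C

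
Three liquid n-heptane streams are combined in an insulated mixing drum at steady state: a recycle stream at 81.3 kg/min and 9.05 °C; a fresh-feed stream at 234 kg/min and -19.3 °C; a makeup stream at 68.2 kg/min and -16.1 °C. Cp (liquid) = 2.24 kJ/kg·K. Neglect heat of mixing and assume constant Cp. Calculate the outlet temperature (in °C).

No heat crosses the boundary, so H_out = H_in.
Σ ṁᵢCp,ᵢTᵢ = 81.3×2.24×9.05 + 234×2.24×-19.3 + 68.2×2.24×-16.1 = -10928
Σ ṁᵢCp,ᵢ = 81.3×2.24 + 234×2.24 + 68.2×2.24 = 859.04
T_out = -10928 / 859.04 = -12.721 °C

T_out = -12.7 °C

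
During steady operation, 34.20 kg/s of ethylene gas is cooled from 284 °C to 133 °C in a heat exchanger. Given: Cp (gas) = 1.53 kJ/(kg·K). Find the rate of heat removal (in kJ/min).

Q = ṁ·Cp·ΔT = 34.20 × 1.53 × (133 − 284) = -7901.2 kJ/s
Cooling duty = 474070 kJ/min

Q_c = 474000 kJ/min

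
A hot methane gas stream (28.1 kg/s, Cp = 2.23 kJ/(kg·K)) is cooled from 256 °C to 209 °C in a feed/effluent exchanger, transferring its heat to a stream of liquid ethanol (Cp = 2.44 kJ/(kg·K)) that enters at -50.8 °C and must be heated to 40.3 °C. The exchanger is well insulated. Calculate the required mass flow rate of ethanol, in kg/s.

Heat released by hot stream: Q = 28.1 × 2.23 × (256 − 209) = 2945.2 kJ/s
Energy balance on cold side (adiabatic exchanger): Q = ṁ_c·Cp_c·(T_c,out − T_c,in)
ṁ_c = 2945.2 / [2.44 × (40.3 − -50.8)] = 13.25 kg/s

ṁ_c = 13.2 kg/s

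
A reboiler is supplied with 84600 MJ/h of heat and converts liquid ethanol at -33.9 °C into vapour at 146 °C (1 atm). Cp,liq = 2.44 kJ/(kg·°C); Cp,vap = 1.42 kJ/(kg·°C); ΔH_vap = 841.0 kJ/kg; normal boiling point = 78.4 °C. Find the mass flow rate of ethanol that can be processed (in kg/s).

Δh = 2.44×(78.4−-33.9) + 841.0 + 1.42×(146−78.4) = 1211 kJ/kg
Q = 84600 MJ/h = 23500 kJ/s = 23500 kJ/s
ṁ = Q/Δh = 23500 / 1211 = 19.405 kg/s

ṁ = 19.4 kg/s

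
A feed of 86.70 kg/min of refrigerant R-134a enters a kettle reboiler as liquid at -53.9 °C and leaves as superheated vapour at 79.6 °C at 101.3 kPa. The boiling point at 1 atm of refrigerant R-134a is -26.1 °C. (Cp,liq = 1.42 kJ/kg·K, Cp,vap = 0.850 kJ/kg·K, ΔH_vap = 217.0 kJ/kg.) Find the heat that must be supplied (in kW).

Q = 500 kW

liquid -53.9→-26.1 °C: 39.476 kJ/kg
vaporisation at -26.1 °C: 217 kJ/kg
vapour -26.1→79.6 °C: 89.845 kJ/kg
Δh = 39.476 + 217 + 89.845 = 346.32 kJ/kg
Q = ṁ·Δh = 86.70 kg/min × 346.32 kJ/kg = 30026 kJ/min
|Q| = 500.43 kW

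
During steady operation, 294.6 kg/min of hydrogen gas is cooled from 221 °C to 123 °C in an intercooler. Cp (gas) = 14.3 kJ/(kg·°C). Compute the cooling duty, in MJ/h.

Q_c = 24800 MJ/h

Q = ṁ·Cp·ΔT = 294.6 × 14.3 × (123 − 221) = -412850 kJ/min
Converting: 412850 / 60 s = 6880.9 kW
Cooling duty = 24771 MJ/h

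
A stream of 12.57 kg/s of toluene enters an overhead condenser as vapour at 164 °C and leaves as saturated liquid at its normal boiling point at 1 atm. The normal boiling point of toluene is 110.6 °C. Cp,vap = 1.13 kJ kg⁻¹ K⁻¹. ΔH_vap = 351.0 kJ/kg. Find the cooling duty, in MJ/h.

Q_c = 18600 MJ/h

vapour 164→110.6 °C: -60.342 kJ/kg
condensation at 110.6 °C: -351 kJ/kg
Δh = -60.342 + -351 = -411.34 kJ/kg
Q = ṁ·Δh = 12.57 kg/s × -411.34 kJ/kg = -5170.6 kJ/s
|Q| = 5170.6 kW = 18614 MJ/h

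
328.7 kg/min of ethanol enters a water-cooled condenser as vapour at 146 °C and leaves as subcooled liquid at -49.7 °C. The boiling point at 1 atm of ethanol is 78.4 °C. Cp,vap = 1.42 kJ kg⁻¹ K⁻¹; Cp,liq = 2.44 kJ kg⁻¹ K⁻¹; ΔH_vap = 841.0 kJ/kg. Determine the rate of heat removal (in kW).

vapour 146→78.4 °C: -95.992 kJ/kg
condensation at 78.4 °C: -841 kJ/kg
liquid 78.4→-49.7 °C: -312.56 kJ/kg
Δh = -95.992 + -841 + -312.56 = -1249.6 kJ/kg
Q = ṁ·Δh = 328.7 kg/min × -1249.6 kJ/kg = -410730 kJ/min
|Q| = 6845.5 kW

Q_c = 6850 kW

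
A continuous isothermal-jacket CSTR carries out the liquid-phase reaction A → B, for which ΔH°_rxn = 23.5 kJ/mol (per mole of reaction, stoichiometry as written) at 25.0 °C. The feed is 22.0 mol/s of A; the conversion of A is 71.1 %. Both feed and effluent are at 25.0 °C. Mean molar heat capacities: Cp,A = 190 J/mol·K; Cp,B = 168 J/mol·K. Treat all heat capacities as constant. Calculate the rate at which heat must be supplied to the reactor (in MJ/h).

Q_in = 1320 MJ/h

Extent of reaction ξ = 0.711 × 22.0 = 15.642 mol/s
Reaction term: ξ·ΔH°_rxn = 15.642 × 23.5 = 367.59 kJ/s
Q = ΔH = 367.59 kJ/s = 367.59 kW
Heat supplied = 1323.3 MJ/h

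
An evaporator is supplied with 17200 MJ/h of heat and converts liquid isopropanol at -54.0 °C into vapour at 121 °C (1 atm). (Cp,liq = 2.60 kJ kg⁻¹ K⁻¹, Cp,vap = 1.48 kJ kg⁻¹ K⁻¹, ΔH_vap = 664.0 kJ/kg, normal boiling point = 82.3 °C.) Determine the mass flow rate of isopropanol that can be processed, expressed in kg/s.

Δh = 2.60×(82.3−-54.0) + 664.0 + 1.48×(121−82.3) = 1075.7 kJ/kg
Q = 17200 MJ/h = 4777.8 kJ/s = 4777.8 kJ/s
ṁ = Q/Δh = 4777.8 / 1075.7 = 4.4417 kg/s

ṁ = 4.44 kg/s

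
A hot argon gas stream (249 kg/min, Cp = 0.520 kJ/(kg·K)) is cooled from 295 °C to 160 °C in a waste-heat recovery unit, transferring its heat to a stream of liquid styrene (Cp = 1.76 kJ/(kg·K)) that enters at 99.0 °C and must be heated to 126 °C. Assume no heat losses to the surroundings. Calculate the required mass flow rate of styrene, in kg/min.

ṁ_c = 368 kg/min

Heat released by hot stream: Q = 249 × 0.520 × (295 − 160) = 17480 kJ/min
Energy balance on cold side (adiabatic exchanger): Q = ṁ_c·Cp_c·(T_c,out − T_c,in)
ṁ_c = 17480 / [1.76 × (126 − 99.0)] = 367.84 kg/min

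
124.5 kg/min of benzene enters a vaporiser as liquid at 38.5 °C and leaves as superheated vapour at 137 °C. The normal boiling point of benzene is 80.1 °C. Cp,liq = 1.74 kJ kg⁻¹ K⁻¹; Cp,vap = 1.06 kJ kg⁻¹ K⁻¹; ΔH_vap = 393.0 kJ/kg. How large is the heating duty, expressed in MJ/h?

Q = 3930 MJ/h

liquid 38.5→80.1 °C: 72.384 kJ/kg
vaporisation at 80.1 °C: 393 kJ/kg
vapour 80.1→137 °C: 60.314 kJ/kg
Δh = 72.384 + 393 + 60.314 = 525.7 kJ/kg
Q = ṁ·Δh = 124.5 kg/min × 525.7 kJ/kg = 65449 kJ/min
|Q| = 1090.8 kW = 3927 MJ/h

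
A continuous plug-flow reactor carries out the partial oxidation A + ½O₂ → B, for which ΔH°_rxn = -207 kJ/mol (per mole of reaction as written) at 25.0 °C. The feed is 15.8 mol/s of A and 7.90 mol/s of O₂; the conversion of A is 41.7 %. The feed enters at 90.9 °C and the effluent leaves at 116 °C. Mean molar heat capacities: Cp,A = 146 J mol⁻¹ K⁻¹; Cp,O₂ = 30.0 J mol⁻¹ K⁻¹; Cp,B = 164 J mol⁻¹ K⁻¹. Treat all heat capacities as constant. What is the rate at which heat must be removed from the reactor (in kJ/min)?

Q_out = 77900 kJ/min

Extent of reaction ξ = 0.417 × 15.8 = 6.5886 mol/s
Reaction term: ξ·ΔH°_rxn = 6.5886 × -207 = -1363.8 kJ/s
Sensible, feed 90.9→25 °C: -167.64 kJ/s
Outlet flows (mol/s): A 9.2114, O₂ 4.6057, B 6.5886
Sensible, products 25→116 °C: 233.28 kJ/s
Q = ΔH = -1298.2 kJ/s = -1298.2 kW
Heat removed = 77892 kJ/min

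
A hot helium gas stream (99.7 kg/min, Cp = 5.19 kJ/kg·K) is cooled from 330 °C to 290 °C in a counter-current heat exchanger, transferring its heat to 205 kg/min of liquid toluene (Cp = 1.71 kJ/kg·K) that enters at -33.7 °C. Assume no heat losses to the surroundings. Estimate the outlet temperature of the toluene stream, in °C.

T_c,out = 25.3 °C

Heat released by hot stream: Q = 99.7 × 5.19 × (330 − 290) = 20698 kJ/min
Energy balance on cold side (adiabatic exchanger): Q = ṁ_c·Cp_c·(T_c,out − T_c,in)
T_c,out = -33.7 + 20698/(205 × 1.71) = 25.344 °C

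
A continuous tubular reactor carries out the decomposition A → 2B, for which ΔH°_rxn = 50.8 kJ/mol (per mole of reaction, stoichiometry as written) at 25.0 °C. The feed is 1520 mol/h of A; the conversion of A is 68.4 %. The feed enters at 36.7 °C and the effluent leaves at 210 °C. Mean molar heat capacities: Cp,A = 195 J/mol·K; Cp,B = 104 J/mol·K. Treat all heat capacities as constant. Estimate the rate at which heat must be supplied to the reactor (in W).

Extent of reaction ξ = 0.684 × 1520 = 1039.7 mol/h
Reaction term: ξ·ΔH°_rxn = 1039.7 × 50.8 = 52816 kJ/h
Sensible, feed 36.7→25 °C: -3467.9 kJ/h
Outlet flows (mol/h): A 480.32, B 2079.4
Sensible, products 25→210 °C: 57334 kJ/h
Q = ΔH = 106680 kJ/h = 29.634 kW
Heat supplied = 29634 W

Q_in = 29600 W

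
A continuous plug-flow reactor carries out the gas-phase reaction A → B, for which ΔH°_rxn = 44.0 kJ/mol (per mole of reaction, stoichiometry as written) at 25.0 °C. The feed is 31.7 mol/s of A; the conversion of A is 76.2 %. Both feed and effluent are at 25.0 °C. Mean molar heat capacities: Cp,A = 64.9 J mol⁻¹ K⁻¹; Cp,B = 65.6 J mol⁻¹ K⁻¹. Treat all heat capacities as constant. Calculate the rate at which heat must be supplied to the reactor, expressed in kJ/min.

Q_in = 63800 kJ/min

Extent of reaction ξ = 0.762 × 31.7 = 24.155 mol/s
Reaction term: ξ·ΔH°_rxn = 24.155 × 44.0 = 1062.8 kJ/s
Q = ΔH = 1062.8 kJ/s = 1062.8 kW
Heat supplied = 63770 kJ/min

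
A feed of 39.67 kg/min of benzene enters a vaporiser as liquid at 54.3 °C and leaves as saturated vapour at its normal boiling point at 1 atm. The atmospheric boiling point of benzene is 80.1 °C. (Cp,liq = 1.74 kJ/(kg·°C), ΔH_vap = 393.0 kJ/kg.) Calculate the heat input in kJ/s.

Q = 290 kJ/s

liquid 54.3→80.1 °C: 44.892 kJ/kg
vaporisation at 80.1 °C: 393 kJ/kg
Δh = 44.892 + 393 = 437.89 kJ/kg
Q = ṁ·Δh = 39.67 kg/min × 437.89 kJ/kg = 17371 kJ/min
|Q| = 289.52 kW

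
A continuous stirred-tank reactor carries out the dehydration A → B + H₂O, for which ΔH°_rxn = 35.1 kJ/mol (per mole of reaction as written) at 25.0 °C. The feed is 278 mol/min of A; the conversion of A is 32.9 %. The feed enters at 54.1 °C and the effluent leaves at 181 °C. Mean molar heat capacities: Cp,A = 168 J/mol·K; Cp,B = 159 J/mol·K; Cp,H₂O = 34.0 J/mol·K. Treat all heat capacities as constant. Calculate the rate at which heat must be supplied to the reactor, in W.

Extent of reaction ξ = 0.329 × 278 = 91.462 mol/min
Reaction term: ξ·ΔH°_rxn = 91.462 × 35.1 = 3210.3 kJ/min
Sensible, feed 54.1→25 °C: -1359.1 kJ/min
Outlet flows (mol/min): A 186.54, B 91.462, H₂O 91.462
Sensible, products 25→181 °C: 7642.5 kJ/min
Q = ΔH = 9493.8 kJ/min = 158.23 kW
Heat supplied = 158230 W

Q_in = 158000 W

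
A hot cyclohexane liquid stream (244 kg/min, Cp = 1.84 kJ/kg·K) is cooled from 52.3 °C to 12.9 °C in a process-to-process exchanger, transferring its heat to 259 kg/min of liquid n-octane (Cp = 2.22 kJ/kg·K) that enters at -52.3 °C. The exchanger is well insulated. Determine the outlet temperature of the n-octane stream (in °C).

Heat released by hot stream: Q = 244 × 1.84 × (52.3 − 12.9) = 17689 kJ/min
Energy balance on cold side (adiabatic exchanger): Q = ṁ_c·Cp_c·(T_c,out − T_c,in)
T_c,out = -52.3 + 17689/(259 × 2.22) = -21.535 °C

T_c,out = -21.5 °C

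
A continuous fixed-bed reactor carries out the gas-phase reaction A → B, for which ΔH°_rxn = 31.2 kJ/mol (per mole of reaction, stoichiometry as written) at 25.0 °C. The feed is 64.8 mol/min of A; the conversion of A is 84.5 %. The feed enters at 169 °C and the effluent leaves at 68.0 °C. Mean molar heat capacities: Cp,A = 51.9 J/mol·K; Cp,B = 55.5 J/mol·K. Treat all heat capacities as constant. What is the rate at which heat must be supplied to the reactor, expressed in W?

Extent of reaction ξ = 0.845 × 64.8 = 54.756 mol/min
Reaction term: ξ·ΔH°_rxn = 54.756 × 31.2 = 1708.4 kJ/min
Sensible, feed 169→25 °C: -484.29 kJ/min
Outlet flows (mol/min): A 10.044, B 54.756
Sensible, products 25→68.0 °C: 153.09 kJ/min
Q = ΔH = 1377.2 kJ/min = 22.953 kW
Heat supplied = 22953 W

Q_in = 23000 W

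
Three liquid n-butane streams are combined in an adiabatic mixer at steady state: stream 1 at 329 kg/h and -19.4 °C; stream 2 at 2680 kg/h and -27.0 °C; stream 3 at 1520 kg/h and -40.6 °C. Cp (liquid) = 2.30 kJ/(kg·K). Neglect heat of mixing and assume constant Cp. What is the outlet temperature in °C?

Adiabatic, steady state ⇒ Σ ṁᵢCp,ᵢ(T_out − Tᵢ) = 0
Σ ṁᵢCp,ᵢTᵢ = 329×2.30×-19.4 + 2680×2.30×-27.0 + 1520×2.30×-40.6 = -323050
Σ ṁᵢCp,ᵢ = 329×2.30 + 2680×2.30 + 1520×2.30 = 10417
T_out = -323050 / 10417 = -31.012 °C

T_out = -31.0 °C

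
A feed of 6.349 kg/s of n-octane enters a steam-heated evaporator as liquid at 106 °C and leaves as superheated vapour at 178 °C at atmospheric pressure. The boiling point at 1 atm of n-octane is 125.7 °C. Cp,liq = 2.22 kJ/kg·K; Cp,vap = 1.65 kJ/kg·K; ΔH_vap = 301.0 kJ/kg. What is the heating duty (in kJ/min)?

Q = 164000 kJ/min

liquid 106→125.7 °C: 43.734 kJ/kg
vaporisation at 125.7 °C: 301 kJ/kg
vapour 125.7→178 °C: 86.295 kJ/kg
Δh = 43.734 + 301 + 86.295 = 431.03 kJ/kg
Q = ṁ·Δh = 6.349 kg/s × 431.03 kJ/kg = 2736.6 kJ/s
|Q| = 2736.6 kW = 164200 kJ/min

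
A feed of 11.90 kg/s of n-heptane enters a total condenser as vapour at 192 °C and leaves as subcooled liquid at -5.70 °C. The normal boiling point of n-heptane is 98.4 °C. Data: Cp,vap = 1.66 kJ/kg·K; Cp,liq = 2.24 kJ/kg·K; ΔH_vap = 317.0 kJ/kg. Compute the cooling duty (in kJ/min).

vapour 192→98.4 °C: -155.38 kJ/kg
condensation at 98.4 °C: -317 kJ/kg
liquid 98.4→-5.70 °C: -233.18 kJ/kg
Δh = -155.38 + -317 + -233.18 = -705.56 kJ/kg
Q = ṁ·Δh = 11.90 kg/s × -705.56 kJ/kg = -8396.2 kJ/s
|Q| = 8396.2 kW = 503770 kJ/min

Q_c = 504000 kJ/min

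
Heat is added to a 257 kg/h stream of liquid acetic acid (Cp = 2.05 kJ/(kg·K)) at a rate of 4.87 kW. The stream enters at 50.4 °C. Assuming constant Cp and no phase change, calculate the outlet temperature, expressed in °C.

Q = 4.87 kW = 17532 kJ/h
ΔT = Q/(ṁ·Cp) = 17532/(257×2.05) = 33.277 K
T_out = 50.4 + 33.277 = 83.677 °C

T_out = 83.7 °C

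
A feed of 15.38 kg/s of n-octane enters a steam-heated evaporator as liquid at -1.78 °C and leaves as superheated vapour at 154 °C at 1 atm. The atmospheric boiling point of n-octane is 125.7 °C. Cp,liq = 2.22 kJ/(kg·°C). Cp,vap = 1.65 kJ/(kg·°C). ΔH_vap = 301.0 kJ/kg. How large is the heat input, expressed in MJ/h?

liquid -1.78→125.7 °C: 283.01 kJ/kg
vaporisation at 125.7 °C: 301 kJ/kg
vapour 125.7→154 °C: 46.695 kJ/kg
Δh = 283.01 + 301 + 46.695 = 630.7 kJ/kg
Q = ṁ·Δh = 15.38 kg/s × 630.7 kJ/kg = 9700.2 kJ/s
|Q| = 9700.2 kW = 34921 MJ/h

Q = 34900 MJ/h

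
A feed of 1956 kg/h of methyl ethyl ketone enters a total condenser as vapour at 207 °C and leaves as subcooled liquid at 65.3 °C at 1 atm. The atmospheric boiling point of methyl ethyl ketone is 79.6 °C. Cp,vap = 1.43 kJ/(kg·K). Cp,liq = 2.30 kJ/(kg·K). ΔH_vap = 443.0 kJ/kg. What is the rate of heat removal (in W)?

vapour 207→79.6 °C: -182.18 kJ/kg
condensation at 79.6 °C: -443 kJ/kg
liquid 79.6→65.3 °C: -32.89 kJ/kg
Δh = -182.18 + -443 + -32.89 = -658.07 kJ/kg
Q = ṁ·Δh = 1956 kg/h × -658.07 kJ/kg = -1.2872e+06 kJ/h
|Q| = 357.55 kW = 357550 W

Q_c = 358000 W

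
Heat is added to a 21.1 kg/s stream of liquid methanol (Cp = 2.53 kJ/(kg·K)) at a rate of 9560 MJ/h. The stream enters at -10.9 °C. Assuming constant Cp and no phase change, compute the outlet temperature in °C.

T_out = 38.8 °C

Q = 9560 MJ/h = 2655.6 kJ/s
ΔT = Q/(ṁ·Cp) = 2655.6/(21.1×2.53) = 49.745 K
T_out = -10.9 + 49.745 = 38.845 °C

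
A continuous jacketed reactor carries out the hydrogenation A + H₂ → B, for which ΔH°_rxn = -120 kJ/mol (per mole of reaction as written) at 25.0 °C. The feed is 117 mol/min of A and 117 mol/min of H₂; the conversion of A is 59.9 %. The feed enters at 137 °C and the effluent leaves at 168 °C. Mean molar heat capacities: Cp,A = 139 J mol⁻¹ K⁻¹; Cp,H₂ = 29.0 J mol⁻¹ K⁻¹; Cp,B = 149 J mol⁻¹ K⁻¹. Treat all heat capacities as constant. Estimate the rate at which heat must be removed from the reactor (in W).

Extent of reaction ξ = 0.599 × 117 = 70.083 mol/min
Reaction term: ξ·ΔH°_rxn = 70.083 × -120 = -8410 kJ/min
Sensible, feed 137→25 °C: -2201.5 kJ/min
Outlet flows (mol/min): A 46.917, H₂ 46.917, B 70.083
Sensible, products 25→168 °C: 2620.4 kJ/min
Q = ΔH = -7991 kJ/min = -133.18 kW
Heat removed = 133180 W

Q_out = 133000 W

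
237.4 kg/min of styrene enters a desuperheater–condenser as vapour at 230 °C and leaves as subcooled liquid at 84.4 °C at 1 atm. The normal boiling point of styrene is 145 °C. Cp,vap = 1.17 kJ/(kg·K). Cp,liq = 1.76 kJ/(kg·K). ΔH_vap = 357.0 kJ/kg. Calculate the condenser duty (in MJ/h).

vapour 230→145 °C: -99.45 kJ/kg
condensation at 145 °C: -357 kJ/kg
liquid 145→84.4 °C: -106.66 kJ/kg
Δh = -99.45 + -357 + -106.66 = -563.11 kJ/kg
Q = ṁ·Δh = 237.4 kg/min × -563.11 kJ/kg = -133680 kJ/min
|Q| = 2228 kW = 8020.9 MJ/h

Q_c = 8020 MJ/h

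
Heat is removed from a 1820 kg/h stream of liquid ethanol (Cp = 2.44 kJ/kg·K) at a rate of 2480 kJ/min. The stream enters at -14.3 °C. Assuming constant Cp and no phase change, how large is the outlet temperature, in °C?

Q = 2480 kJ/min = 148800 kJ/h
ΔT = Q/(ṁ·Cp) = 148800/(1820×2.44) = 33.507 K
T_out = -14.3 − 33.507 = -47.807 °C

T_out = -47.8 °C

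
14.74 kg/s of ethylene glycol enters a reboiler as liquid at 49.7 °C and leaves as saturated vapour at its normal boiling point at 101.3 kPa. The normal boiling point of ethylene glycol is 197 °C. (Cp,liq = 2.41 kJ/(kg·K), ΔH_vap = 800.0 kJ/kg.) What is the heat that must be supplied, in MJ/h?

Q = 61300 MJ/h

liquid 49.7→197 °C: 354.99 kJ/kg
vaporisation at 197 °C: 800 kJ/kg
Δh = 354.99 + 800 = 1155 kJ/kg
Q = ṁ·Δh = 14.74 kg/s × 1155 kJ/kg = 17025 kJ/s
|Q| = 17025 kW = 61289 MJ/h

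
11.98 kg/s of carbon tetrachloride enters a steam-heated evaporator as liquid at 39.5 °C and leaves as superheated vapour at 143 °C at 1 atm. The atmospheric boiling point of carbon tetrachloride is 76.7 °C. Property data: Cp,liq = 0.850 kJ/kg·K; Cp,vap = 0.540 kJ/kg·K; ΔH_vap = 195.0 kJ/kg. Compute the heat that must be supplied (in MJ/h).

Q = 11300 MJ/h

liquid 39.5→76.7 °C: 31.62 kJ/kg
vaporisation at 76.7 °C: 195 kJ/kg
vapour 76.7→143 °C: 35.802 kJ/kg
Δh = 31.62 + 195 + 35.802 = 262.42 kJ/kg
Q = ṁ·Δh = 11.98 kg/s × 262.42 kJ/kg = 3143.8 kJ/s
|Q| = 3143.8 kW = 11318 MJ/h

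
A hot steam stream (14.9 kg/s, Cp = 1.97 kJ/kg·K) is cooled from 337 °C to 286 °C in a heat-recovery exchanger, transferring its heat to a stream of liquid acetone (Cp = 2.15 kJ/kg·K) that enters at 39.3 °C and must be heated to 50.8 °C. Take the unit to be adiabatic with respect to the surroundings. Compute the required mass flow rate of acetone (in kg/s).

Heat released by hot stream: Q = 14.9 × 1.97 × (337 − 286) = 1497 kJ/s
Energy balance on cold side (adiabatic exchanger): Q = ṁ_c·Cp_c·(T_c,out − T_c,in)
ṁ_c = 1497 / [2.15 × (50.8 − 39.3)] = 60.546 kg/s

ṁ_c = 60.5 kg/s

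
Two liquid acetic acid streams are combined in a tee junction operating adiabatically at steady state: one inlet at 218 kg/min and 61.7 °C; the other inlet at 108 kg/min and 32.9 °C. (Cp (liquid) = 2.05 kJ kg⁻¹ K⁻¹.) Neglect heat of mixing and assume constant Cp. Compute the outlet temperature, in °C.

Adiabatic, steady state ⇒ Σ ṁᵢCp,ᵢ(T_out − Tᵢ) = 0
T_out = Σ ṁᵢCp,ᵢTᵢ / Σ ṁᵢCp,ᵢ
      = 34858 / 668.3 = 52.159 °C

T_out = 52.2 °C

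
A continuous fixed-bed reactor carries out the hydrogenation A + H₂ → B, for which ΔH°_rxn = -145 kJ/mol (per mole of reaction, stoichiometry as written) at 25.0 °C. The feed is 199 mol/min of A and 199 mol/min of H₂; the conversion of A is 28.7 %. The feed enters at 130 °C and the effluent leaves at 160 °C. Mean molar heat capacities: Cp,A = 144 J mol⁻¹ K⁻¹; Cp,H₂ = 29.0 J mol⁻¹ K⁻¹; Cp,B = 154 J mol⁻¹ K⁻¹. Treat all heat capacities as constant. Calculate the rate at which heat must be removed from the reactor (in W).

Extent of reaction ξ = 0.287 × 199 = 57.113 mol/min
Reaction term: ξ·ΔH°_rxn = 57.113 × -145 = -8281.4 kJ/min
Sensible, feed 130→25 °C: -3614.8 kJ/min
Outlet flows (mol/min): A 141.89, H₂ 141.89, B 57.113
Sensible, products 25→160 °C: 4501.2 kJ/min
Q = ΔH = -7395.1 kJ/min = -123.25 kW
Heat removed = 123250 W

Q_out = 123000 W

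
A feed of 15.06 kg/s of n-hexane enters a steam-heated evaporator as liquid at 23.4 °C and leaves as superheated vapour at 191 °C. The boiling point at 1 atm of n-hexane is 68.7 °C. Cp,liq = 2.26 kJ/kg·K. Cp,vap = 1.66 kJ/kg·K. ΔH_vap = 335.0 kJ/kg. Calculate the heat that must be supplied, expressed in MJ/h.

liquid 23.4→68.7 °C: 102.38 kJ/kg
vaporisation at 68.7 °C: 335 kJ/kg
vapour 68.7→191 °C: 203.02 kJ/kg
Δh = 102.38 + 335 + 203.02 = 640.4 kJ/kg
Q = ṁ·Δh = 15.06 kg/s × 640.4 kJ/kg = 9644.4 kJ/s
|Q| = 9644.4 kW = 34720 MJ/h

Q = 34700 MJ/h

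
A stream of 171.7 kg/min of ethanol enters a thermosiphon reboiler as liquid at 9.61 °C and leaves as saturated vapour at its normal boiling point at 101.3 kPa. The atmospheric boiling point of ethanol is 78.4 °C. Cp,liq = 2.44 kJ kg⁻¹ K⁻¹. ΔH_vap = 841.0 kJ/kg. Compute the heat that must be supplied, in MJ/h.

liquid 9.61→78.4 °C: 167.85 kJ/kg
vaporisation at 78.4 °C: 841 kJ/kg
Δh = 167.85 + 841 = 1008.8 kJ/kg
Q = ṁ·Δh = 171.7 kg/min × 1008.8 kJ/kg = 173220 kJ/min
|Q| = 2887 kW = 10393 MJ/h

Q = 10400 MJ/h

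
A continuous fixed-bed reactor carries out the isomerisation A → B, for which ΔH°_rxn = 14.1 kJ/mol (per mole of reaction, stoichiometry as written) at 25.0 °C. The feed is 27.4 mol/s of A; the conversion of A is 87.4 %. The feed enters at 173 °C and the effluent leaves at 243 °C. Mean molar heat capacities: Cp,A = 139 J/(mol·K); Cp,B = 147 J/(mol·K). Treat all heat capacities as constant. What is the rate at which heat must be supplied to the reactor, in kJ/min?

Q_in = 38800 kJ/min

Extent of reaction ξ = 0.874 × 27.4 = 23.948 mol/s
Reaction term: ξ·ΔH°_rxn = 23.948 × 14.1 = 337.66 kJ/s
Sensible, feed 173→25 °C: -563.67 kJ/s
Outlet flows (mol/s): A 3.4524, B 23.948
Sensible, products 25→243 °C: 872.04 kJ/s
Q = ΔH = 646.03 kJ/s = 646.03 kW
Heat supplied = 38762 kJ/min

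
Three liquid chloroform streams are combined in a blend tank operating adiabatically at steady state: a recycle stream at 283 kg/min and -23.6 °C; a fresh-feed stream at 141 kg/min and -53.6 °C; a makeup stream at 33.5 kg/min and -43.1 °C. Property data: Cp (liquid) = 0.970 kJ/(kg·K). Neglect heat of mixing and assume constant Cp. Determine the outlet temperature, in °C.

T_out = -34.3 °C

Adiabatic, steady state ⇒ Σ ṁᵢCp,ᵢ(T_out − Tᵢ) = 0
T_out = Σ ṁᵢCp,ᵢTᵢ / Σ ṁᵢCp,ᵢ
      = -15210 / 443.77 = -34.274 °C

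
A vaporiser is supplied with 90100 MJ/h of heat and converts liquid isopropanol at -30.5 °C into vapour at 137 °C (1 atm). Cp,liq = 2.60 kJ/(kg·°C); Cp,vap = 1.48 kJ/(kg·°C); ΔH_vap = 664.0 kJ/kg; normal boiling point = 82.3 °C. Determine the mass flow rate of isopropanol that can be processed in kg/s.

Δh = 2.60×(82.3−-30.5) + 664.0 + 1.48×(137−82.3) = 1038.2 kJ/kg
Q = 90100 MJ/h = 25028 kJ/s = 25028 kJ/s
ṁ = Q/Δh = 25028 / 1038.2 = 24.106 kg/s

ṁ = 24.1 kg/s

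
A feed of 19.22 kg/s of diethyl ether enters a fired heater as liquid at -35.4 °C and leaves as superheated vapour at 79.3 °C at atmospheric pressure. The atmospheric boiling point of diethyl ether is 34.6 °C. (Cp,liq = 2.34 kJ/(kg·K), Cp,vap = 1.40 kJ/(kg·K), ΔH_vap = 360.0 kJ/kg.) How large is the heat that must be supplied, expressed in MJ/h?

liquid -35.4→34.6 °C: 163.8 kJ/kg
vaporisation at 34.6 °C: 360 kJ/kg
vapour 34.6→79.3 °C: 62.58 kJ/kg
Δh = 163.8 + 360 + 62.58 = 586.38 kJ/kg
Q = ṁ·Δh = 19.22 kg/s × 586.38 kJ/kg = 11270 kJ/s
|Q| = 11270 kW = 40573 MJ/h

Q = 40600 MJ/h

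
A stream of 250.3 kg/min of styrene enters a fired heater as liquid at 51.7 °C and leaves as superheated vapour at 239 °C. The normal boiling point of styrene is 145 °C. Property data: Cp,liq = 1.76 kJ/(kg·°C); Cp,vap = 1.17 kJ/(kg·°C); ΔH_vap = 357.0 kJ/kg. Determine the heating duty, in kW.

liquid 51.7→145 °C: 164.21 kJ/kg
vaporisation at 145 °C: 357 kJ/kg
vapour 145→239 °C: 109.98 kJ/kg
Δh = 164.21 + 357 + 109.98 = 631.19 kJ/kg
Q = ṁ·Δh = 250.3 kg/min × 631.19 kJ/kg = 157990 kJ/min
|Q| = 2633.1 kW

Q = 2630 kW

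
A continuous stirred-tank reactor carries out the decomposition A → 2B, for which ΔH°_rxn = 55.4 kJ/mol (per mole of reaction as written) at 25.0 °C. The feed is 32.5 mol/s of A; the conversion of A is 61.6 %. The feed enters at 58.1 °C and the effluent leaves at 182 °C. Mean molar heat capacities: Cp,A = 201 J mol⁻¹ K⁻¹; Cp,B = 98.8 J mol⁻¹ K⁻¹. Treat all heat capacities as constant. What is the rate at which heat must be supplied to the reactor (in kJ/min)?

Extent of reaction ξ = 0.616 × 32.5 = 20.02 mol/s
Reaction term: ξ·ΔH°_rxn = 20.02 × 55.4 = 1109.1 kJ/s
Sensible, feed 58.1→25 °C: -216.23 kJ/s
Outlet flows (mol/s): A 12.48, B 40.04
Sensible, products 25→182 °C: 1014.9 kJ/s
Q = ΔH = 1907.8 kJ/s = 1907.8 kW
Heat supplied = 114470 kJ/min

Q_in = 114000 kJ/min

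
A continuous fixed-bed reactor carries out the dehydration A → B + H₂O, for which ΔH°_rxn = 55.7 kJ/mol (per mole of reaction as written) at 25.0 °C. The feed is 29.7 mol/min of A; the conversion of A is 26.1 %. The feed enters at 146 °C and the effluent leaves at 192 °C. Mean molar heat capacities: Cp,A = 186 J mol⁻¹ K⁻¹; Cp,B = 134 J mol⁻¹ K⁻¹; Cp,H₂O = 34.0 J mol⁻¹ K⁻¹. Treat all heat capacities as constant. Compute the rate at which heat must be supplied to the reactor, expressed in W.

Q_in = 11000 W

Extent of reaction ξ = 0.261 × 29.7 = 7.7517 mol/min
Reaction term: ξ·ΔH°_rxn = 7.7517 × 55.7 = 431.77 kJ/min
Sensible, feed 146→25 °C: -668.43 kJ/min
Outlet flows (mol/min): A 21.948, B 7.7517, H₂O 7.7517
Sensible, products 25→192 °C: 899.24 kJ/min
Q = ΔH = 662.58 kJ/min = 11.043 kW
Heat supplied = 11043 W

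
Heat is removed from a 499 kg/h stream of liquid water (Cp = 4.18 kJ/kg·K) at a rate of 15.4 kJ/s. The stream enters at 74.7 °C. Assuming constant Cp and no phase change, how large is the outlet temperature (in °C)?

T_out = 48.1 °C

Q = 15.4 kJ/s = 55440 kJ/h
ΔT = Q/(ṁ·Cp) = 55440/(499×4.18) = 26.579 K
T_out = 74.7 − 26.579 = 48.121 °C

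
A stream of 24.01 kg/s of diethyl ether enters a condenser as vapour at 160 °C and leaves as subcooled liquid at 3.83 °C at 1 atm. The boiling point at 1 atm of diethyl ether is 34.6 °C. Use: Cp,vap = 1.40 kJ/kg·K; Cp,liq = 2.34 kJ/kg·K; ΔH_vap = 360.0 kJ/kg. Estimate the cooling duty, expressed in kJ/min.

Q_c = 875000 kJ/min

vapour 160→34.6 °C: -175.56 kJ/kg
condensation at 34.6 °C: -360 kJ/kg
liquid 34.6→3.83 °C: -72.002 kJ/kg
Δh = -175.56 + -360 + -72.002 = -607.56 kJ/kg
Q = ṁ·Δh = 24.01 kg/s × -607.56 kJ/kg = -14588 kJ/s
|Q| = 14588 kW = 875250 kJ/min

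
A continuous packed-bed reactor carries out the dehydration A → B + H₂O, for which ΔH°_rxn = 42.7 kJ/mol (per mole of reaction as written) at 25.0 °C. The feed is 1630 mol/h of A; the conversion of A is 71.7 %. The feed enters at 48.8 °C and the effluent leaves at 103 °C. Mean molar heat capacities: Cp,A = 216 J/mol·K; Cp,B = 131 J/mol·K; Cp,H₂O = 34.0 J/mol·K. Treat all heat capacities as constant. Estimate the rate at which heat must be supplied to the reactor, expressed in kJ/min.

Extent of reaction ξ = 0.717 × 1630 = 1168.7 mol/h
Reaction term: ξ·ΔH°_rxn = 1168.7 × 42.7 = 49904 kJ/h
Sensible, feed 48.8→25 °C: -8379.5 kJ/h
Outlet flows (mol/h): A 461.29, B 1168.7, H₂O 1168.7
Sensible, products 25→103 °C: 22813 kJ/h
Q = ΔH = 64338 kJ/h = 17.872 kW
Heat supplied = 1072.3 kJ/min

Q_in = 1070 kJ/min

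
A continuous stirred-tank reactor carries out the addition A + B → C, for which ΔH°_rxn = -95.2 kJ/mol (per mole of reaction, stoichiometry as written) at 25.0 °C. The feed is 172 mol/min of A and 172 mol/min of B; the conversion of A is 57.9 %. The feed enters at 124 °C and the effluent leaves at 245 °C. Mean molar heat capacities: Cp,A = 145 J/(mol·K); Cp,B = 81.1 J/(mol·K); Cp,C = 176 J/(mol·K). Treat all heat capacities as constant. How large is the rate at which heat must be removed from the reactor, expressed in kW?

Q_out = 97.9 kW

Extent of reaction ξ = 0.579 × 172 = 99.588 mol/min
Reaction term: ξ·ΔH°_rxn = 99.588 × -95.2 = -9480.8 kJ/min
Sensible, feed 124→25 °C: -3850 kJ/min
Outlet flows (mol/min): A 72.412, B 72.412, C 99.588
Sensible, products 25→245 °C: 7458 kJ/min
Q = ΔH = -5872.8 kJ/min = -97.881 kW
Heat removed = 97.881 kW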